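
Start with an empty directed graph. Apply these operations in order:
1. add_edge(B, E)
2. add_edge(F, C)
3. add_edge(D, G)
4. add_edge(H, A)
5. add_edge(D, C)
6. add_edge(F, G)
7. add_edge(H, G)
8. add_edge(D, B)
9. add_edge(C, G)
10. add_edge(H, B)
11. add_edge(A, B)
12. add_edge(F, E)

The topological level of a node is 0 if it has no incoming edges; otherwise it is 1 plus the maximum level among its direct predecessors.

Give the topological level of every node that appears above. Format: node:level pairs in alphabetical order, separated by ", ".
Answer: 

Answer: A:1, B:2, C:1, D:0, E:3, F:0, G:2, H:0

Derivation:
Op 1: add_edge(B, E). Edges now: 1
Op 2: add_edge(F, C). Edges now: 2
Op 3: add_edge(D, G). Edges now: 3
Op 4: add_edge(H, A). Edges now: 4
Op 5: add_edge(D, C). Edges now: 5
Op 6: add_edge(F, G). Edges now: 6
Op 7: add_edge(H, G). Edges now: 7
Op 8: add_edge(D, B). Edges now: 8
Op 9: add_edge(C, G). Edges now: 9
Op 10: add_edge(H, B). Edges now: 10
Op 11: add_edge(A, B). Edges now: 11
Op 12: add_edge(F, E). Edges now: 12
Compute levels (Kahn BFS):
  sources (in-degree 0): D, F, H
  process D: level=0
    D->B: in-degree(B)=2, level(B)>=1
    D->C: in-degree(C)=1, level(C)>=1
    D->G: in-degree(G)=3, level(G)>=1
  process F: level=0
    F->C: in-degree(C)=0, level(C)=1, enqueue
    F->E: in-degree(E)=1, level(E)>=1
    F->G: in-degree(G)=2, level(G)>=1
  process H: level=0
    H->A: in-degree(A)=0, level(A)=1, enqueue
    H->B: in-degree(B)=1, level(B)>=1
    H->G: in-degree(G)=1, level(G)>=1
  process C: level=1
    C->G: in-degree(G)=0, level(G)=2, enqueue
  process A: level=1
    A->B: in-degree(B)=0, level(B)=2, enqueue
  process G: level=2
  process B: level=2
    B->E: in-degree(E)=0, level(E)=3, enqueue
  process E: level=3
All levels: A:1, B:2, C:1, D:0, E:3, F:0, G:2, H:0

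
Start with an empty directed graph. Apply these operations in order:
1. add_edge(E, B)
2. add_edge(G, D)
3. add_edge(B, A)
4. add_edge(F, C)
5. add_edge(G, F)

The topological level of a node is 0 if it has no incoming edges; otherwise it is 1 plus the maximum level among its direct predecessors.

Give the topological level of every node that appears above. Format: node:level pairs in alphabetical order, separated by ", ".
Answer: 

Op 1: add_edge(E, B). Edges now: 1
Op 2: add_edge(G, D). Edges now: 2
Op 3: add_edge(B, A). Edges now: 3
Op 4: add_edge(F, C). Edges now: 4
Op 5: add_edge(G, F). Edges now: 5
Compute levels (Kahn BFS):
  sources (in-degree 0): E, G
  process E: level=0
    E->B: in-degree(B)=0, level(B)=1, enqueue
  process G: level=0
    G->D: in-degree(D)=0, level(D)=1, enqueue
    G->F: in-degree(F)=0, level(F)=1, enqueue
  process B: level=1
    B->A: in-degree(A)=0, level(A)=2, enqueue
  process D: level=1
  process F: level=1
    F->C: in-degree(C)=0, level(C)=2, enqueue
  process A: level=2
  process C: level=2
All levels: A:2, B:1, C:2, D:1, E:0, F:1, G:0

Answer: A:2, B:1, C:2, D:1, E:0, F:1, G:0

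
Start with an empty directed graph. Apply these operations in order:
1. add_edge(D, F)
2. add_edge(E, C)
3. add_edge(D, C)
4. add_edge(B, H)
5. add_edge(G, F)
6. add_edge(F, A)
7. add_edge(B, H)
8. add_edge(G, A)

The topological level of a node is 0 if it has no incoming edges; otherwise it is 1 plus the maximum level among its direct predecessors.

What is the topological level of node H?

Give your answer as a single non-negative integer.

Answer: 1

Derivation:
Op 1: add_edge(D, F). Edges now: 1
Op 2: add_edge(E, C). Edges now: 2
Op 3: add_edge(D, C). Edges now: 3
Op 4: add_edge(B, H). Edges now: 4
Op 5: add_edge(G, F). Edges now: 5
Op 6: add_edge(F, A). Edges now: 6
Op 7: add_edge(B, H) (duplicate, no change). Edges now: 6
Op 8: add_edge(G, A). Edges now: 7
Compute levels (Kahn BFS):
  sources (in-degree 0): B, D, E, G
  process B: level=0
    B->H: in-degree(H)=0, level(H)=1, enqueue
  process D: level=0
    D->C: in-degree(C)=1, level(C)>=1
    D->F: in-degree(F)=1, level(F)>=1
  process E: level=0
    E->C: in-degree(C)=0, level(C)=1, enqueue
  process G: level=0
    G->A: in-degree(A)=1, level(A)>=1
    G->F: in-degree(F)=0, level(F)=1, enqueue
  process H: level=1
  process C: level=1
  process F: level=1
    F->A: in-degree(A)=0, level(A)=2, enqueue
  process A: level=2
All levels: A:2, B:0, C:1, D:0, E:0, F:1, G:0, H:1
level(H) = 1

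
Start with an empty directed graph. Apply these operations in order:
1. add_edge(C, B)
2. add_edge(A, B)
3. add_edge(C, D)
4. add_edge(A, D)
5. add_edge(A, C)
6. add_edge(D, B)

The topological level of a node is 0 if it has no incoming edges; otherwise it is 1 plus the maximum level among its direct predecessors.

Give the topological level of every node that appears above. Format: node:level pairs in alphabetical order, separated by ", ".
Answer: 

Op 1: add_edge(C, B). Edges now: 1
Op 2: add_edge(A, B). Edges now: 2
Op 3: add_edge(C, D). Edges now: 3
Op 4: add_edge(A, D). Edges now: 4
Op 5: add_edge(A, C). Edges now: 5
Op 6: add_edge(D, B). Edges now: 6
Compute levels (Kahn BFS):
  sources (in-degree 0): A
  process A: level=0
    A->B: in-degree(B)=2, level(B)>=1
    A->C: in-degree(C)=0, level(C)=1, enqueue
    A->D: in-degree(D)=1, level(D)>=1
  process C: level=1
    C->B: in-degree(B)=1, level(B)>=2
    C->D: in-degree(D)=0, level(D)=2, enqueue
  process D: level=2
    D->B: in-degree(B)=0, level(B)=3, enqueue
  process B: level=3
All levels: A:0, B:3, C:1, D:2

Answer: A:0, B:3, C:1, D:2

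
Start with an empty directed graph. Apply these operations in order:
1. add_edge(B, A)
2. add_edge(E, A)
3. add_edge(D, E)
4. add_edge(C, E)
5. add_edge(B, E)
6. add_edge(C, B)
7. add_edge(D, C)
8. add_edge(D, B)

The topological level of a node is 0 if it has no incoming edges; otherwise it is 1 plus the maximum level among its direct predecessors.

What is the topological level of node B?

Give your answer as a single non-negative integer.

Answer: 2

Derivation:
Op 1: add_edge(B, A). Edges now: 1
Op 2: add_edge(E, A). Edges now: 2
Op 3: add_edge(D, E). Edges now: 3
Op 4: add_edge(C, E). Edges now: 4
Op 5: add_edge(B, E). Edges now: 5
Op 6: add_edge(C, B). Edges now: 6
Op 7: add_edge(D, C). Edges now: 7
Op 8: add_edge(D, B). Edges now: 8
Compute levels (Kahn BFS):
  sources (in-degree 0): D
  process D: level=0
    D->B: in-degree(B)=1, level(B)>=1
    D->C: in-degree(C)=0, level(C)=1, enqueue
    D->E: in-degree(E)=2, level(E)>=1
  process C: level=1
    C->B: in-degree(B)=0, level(B)=2, enqueue
    C->E: in-degree(E)=1, level(E)>=2
  process B: level=2
    B->A: in-degree(A)=1, level(A)>=3
    B->E: in-degree(E)=0, level(E)=3, enqueue
  process E: level=3
    E->A: in-degree(A)=0, level(A)=4, enqueue
  process A: level=4
All levels: A:4, B:2, C:1, D:0, E:3
level(B) = 2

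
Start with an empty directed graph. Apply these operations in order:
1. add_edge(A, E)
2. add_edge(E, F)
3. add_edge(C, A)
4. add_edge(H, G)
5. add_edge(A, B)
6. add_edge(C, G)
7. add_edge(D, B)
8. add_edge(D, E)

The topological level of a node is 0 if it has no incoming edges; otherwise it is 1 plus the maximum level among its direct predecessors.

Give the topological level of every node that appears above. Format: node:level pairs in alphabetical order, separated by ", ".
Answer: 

Op 1: add_edge(A, E). Edges now: 1
Op 2: add_edge(E, F). Edges now: 2
Op 3: add_edge(C, A). Edges now: 3
Op 4: add_edge(H, G). Edges now: 4
Op 5: add_edge(A, B). Edges now: 5
Op 6: add_edge(C, G). Edges now: 6
Op 7: add_edge(D, B). Edges now: 7
Op 8: add_edge(D, E). Edges now: 8
Compute levels (Kahn BFS):
  sources (in-degree 0): C, D, H
  process C: level=0
    C->A: in-degree(A)=0, level(A)=1, enqueue
    C->G: in-degree(G)=1, level(G)>=1
  process D: level=0
    D->B: in-degree(B)=1, level(B)>=1
    D->E: in-degree(E)=1, level(E)>=1
  process H: level=0
    H->G: in-degree(G)=0, level(G)=1, enqueue
  process A: level=1
    A->B: in-degree(B)=0, level(B)=2, enqueue
    A->E: in-degree(E)=0, level(E)=2, enqueue
  process G: level=1
  process B: level=2
  process E: level=2
    E->F: in-degree(F)=0, level(F)=3, enqueue
  process F: level=3
All levels: A:1, B:2, C:0, D:0, E:2, F:3, G:1, H:0

Answer: A:1, B:2, C:0, D:0, E:2, F:3, G:1, H:0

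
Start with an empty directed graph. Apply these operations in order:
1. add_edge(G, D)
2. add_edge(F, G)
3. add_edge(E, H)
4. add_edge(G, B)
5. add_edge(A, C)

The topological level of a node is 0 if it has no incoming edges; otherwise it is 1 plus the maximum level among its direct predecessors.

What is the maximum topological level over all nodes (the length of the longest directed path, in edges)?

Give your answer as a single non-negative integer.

Op 1: add_edge(G, D). Edges now: 1
Op 2: add_edge(F, G). Edges now: 2
Op 3: add_edge(E, H). Edges now: 3
Op 4: add_edge(G, B). Edges now: 4
Op 5: add_edge(A, C). Edges now: 5
Compute levels (Kahn BFS):
  sources (in-degree 0): A, E, F
  process A: level=0
    A->C: in-degree(C)=0, level(C)=1, enqueue
  process E: level=0
    E->H: in-degree(H)=0, level(H)=1, enqueue
  process F: level=0
    F->G: in-degree(G)=0, level(G)=1, enqueue
  process C: level=1
  process H: level=1
  process G: level=1
    G->B: in-degree(B)=0, level(B)=2, enqueue
    G->D: in-degree(D)=0, level(D)=2, enqueue
  process B: level=2
  process D: level=2
All levels: A:0, B:2, C:1, D:2, E:0, F:0, G:1, H:1
max level = 2

Answer: 2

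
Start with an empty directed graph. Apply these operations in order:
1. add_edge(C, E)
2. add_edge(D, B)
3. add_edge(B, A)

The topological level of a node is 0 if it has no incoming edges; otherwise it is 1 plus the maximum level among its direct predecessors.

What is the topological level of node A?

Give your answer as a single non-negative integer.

Answer: 2

Derivation:
Op 1: add_edge(C, E). Edges now: 1
Op 2: add_edge(D, B). Edges now: 2
Op 3: add_edge(B, A). Edges now: 3
Compute levels (Kahn BFS):
  sources (in-degree 0): C, D
  process C: level=0
    C->E: in-degree(E)=0, level(E)=1, enqueue
  process D: level=0
    D->B: in-degree(B)=0, level(B)=1, enqueue
  process E: level=1
  process B: level=1
    B->A: in-degree(A)=0, level(A)=2, enqueue
  process A: level=2
All levels: A:2, B:1, C:0, D:0, E:1
level(A) = 2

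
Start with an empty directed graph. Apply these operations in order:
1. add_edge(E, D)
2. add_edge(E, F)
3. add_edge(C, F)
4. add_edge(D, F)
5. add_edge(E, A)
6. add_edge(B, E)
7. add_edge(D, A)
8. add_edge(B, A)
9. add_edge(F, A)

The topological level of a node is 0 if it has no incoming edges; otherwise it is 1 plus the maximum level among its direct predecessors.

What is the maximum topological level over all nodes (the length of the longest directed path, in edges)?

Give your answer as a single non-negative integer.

Answer: 4

Derivation:
Op 1: add_edge(E, D). Edges now: 1
Op 2: add_edge(E, F). Edges now: 2
Op 3: add_edge(C, F). Edges now: 3
Op 4: add_edge(D, F). Edges now: 4
Op 5: add_edge(E, A). Edges now: 5
Op 6: add_edge(B, E). Edges now: 6
Op 7: add_edge(D, A). Edges now: 7
Op 8: add_edge(B, A). Edges now: 8
Op 9: add_edge(F, A). Edges now: 9
Compute levels (Kahn BFS):
  sources (in-degree 0): B, C
  process B: level=0
    B->A: in-degree(A)=3, level(A)>=1
    B->E: in-degree(E)=0, level(E)=1, enqueue
  process C: level=0
    C->F: in-degree(F)=2, level(F)>=1
  process E: level=1
    E->A: in-degree(A)=2, level(A)>=2
    E->D: in-degree(D)=0, level(D)=2, enqueue
    E->F: in-degree(F)=1, level(F)>=2
  process D: level=2
    D->A: in-degree(A)=1, level(A)>=3
    D->F: in-degree(F)=0, level(F)=3, enqueue
  process F: level=3
    F->A: in-degree(A)=0, level(A)=4, enqueue
  process A: level=4
All levels: A:4, B:0, C:0, D:2, E:1, F:3
max level = 4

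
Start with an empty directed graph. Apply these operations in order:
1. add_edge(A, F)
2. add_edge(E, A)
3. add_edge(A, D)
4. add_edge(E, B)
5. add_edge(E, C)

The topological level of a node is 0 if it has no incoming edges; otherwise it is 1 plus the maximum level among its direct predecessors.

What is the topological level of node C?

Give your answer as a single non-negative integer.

Answer: 1

Derivation:
Op 1: add_edge(A, F). Edges now: 1
Op 2: add_edge(E, A). Edges now: 2
Op 3: add_edge(A, D). Edges now: 3
Op 4: add_edge(E, B). Edges now: 4
Op 5: add_edge(E, C). Edges now: 5
Compute levels (Kahn BFS):
  sources (in-degree 0): E
  process E: level=0
    E->A: in-degree(A)=0, level(A)=1, enqueue
    E->B: in-degree(B)=0, level(B)=1, enqueue
    E->C: in-degree(C)=0, level(C)=1, enqueue
  process A: level=1
    A->D: in-degree(D)=0, level(D)=2, enqueue
    A->F: in-degree(F)=0, level(F)=2, enqueue
  process B: level=1
  process C: level=1
  process D: level=2
  process F: level=2
All levels: A:1, B:1, C:1, D:2, E:0, F:2
level(C) = 1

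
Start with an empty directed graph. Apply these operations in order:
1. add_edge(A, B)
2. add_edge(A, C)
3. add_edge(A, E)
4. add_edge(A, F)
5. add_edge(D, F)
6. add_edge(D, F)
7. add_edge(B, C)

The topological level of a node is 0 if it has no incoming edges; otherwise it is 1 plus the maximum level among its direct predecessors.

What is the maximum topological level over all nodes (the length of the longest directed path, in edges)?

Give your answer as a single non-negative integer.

Op 1: add_edge(A, B). Edges now: 1
Op 2: add_edge(A, C). Edges now: 2
Op 3: add_edge(A, E). Edges now: 3
Op 4: add_edge(A, F). Edges now: 4
Op 5: add_edge(D, F). Edges now: 5
Op 6: add_edge(D, F) (duplicate, no change). Edges now: 5
Op 7: add_edge(B, C). Edges now: 6
Compute levels (Kahn BFS):
  sources (in-degree 0): A, D
  process A: level=0
    A->B: in-degree(B)=0, level(B)=1, enqueue
    A->C: in-degree(C)=1, level(C)>=1
    A->E: in-degree(E)=0, level(E)=1, enqueue
    A->F: in-degree(F)=1, level(F)>=1
  process D: level=0
    D->F: in-degree(F)=0, level(F)=1, enqueue
  process B: level=1
    B->C: in-degree(C)=0, level(C)=2, enqueue
  process E: level=1
  process F: level=1
  process C: level=2
All levels: A:0, B:1, C:2, D:0, E:1, F:1
max level = 2

Answer: 2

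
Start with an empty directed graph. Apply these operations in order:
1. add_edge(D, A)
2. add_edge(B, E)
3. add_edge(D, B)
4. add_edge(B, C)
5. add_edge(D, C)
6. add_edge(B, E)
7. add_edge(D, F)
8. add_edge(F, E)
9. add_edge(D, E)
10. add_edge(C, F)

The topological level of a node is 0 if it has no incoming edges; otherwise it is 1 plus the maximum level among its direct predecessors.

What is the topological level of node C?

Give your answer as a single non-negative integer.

Answer: 2

Derivation:
Op 1: add_edge(D, A). Edges now: 1
Op 2: add_edge(B, E). Edges now: 2
Op 3: add_edge(D, B). Edges now: 3
Op 4: add_edge(B, C). Edges now: 4
Op 5: add_edge(D, C). Edges now: 5
Op 6: add_edge(B, E) (duplicate, no change). Edges now: 5
Op 7: add_edge(D, F). Edges now: 6
Op 8: add_edge(F, E). Edges now: 7
Op 9: add_edge(D, E). Edges now: 8
Op 10: add_edge(C, F). Edges now: 9
Compute levels (Kahn BFS):
  sources (in-degree 0): D
  process D: level=0
    D->A: in-degree(A)=0, level(A)=1, enqueue
    D->B: in-degree(B)=0, level(B)=1, enqueue
    D->C: in-degree(C)=1, level(C)>=1
    D->E: in-degree(E)=2, level(E)>=1
    D->F: in-degree(F)=1, level(F)>=1
  process A: level=1
  process B: level=1
    B->C: in-degree(C)=0, level(C)=2, enqueue
    B->E: in-degree(E)=1, level(E)>=2
  process C: level=2
    C->F: in-degree(F)=0, level(F)=3, enqueue
  process F: level=3
    F->E: in-degree(E)=0, level(E)=4, enqueue
  process E: level=4
All levels: A:1, B:1, C:2, D:0, E:4, F:3
level(C) = 2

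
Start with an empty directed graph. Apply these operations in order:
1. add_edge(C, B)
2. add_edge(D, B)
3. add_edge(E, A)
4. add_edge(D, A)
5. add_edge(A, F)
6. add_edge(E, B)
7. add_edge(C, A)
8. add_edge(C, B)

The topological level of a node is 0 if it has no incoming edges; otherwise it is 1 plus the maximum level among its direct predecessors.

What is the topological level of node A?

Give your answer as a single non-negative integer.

Op 1: add_edge(C, B). Edges now: 1
Op 2: add_edge(D, B). Edges now: 2
Op 3: add_edge(E, A). Edges now: 3
Op 4: add_edge(D, A). Edges now: 4
Op 5: add_edge(A, F). Edges now: 5
Op 6: add_edge(E, B). Edges now: 6
Op 7: add_edge(C, A). Edges now: 7
Op 8: add_edge(C, B) (duplicate, no change). Edges now: 7
Compute levels (Kahn BFS):
  sources (in-degree 0): C, D, E
  process C: level=0
    C->A: in-degree(A)=2, level(A)>=1
    C->B: in-degree(B)=2, level(B)>=1
  process D: level=0
    D->A: in-degree(A)=1, level(A)>=1
    D->B: in-degree(B)=1, level(B)>=1
  process E: level=0
    E->A: in-degree(A)=0, level(A)=1, enqueue
    E->B: in-degree(B)=0, level(B)=1, enqueue
  process A: level=1
    A->F: in-degree(F)=0, level(F)=2, enqueue
  process B: level=1
  process F: level=2
All levels: A:1, B:1, C:0, D:0, E:0, F:2
level(A) = 1

Answer: 1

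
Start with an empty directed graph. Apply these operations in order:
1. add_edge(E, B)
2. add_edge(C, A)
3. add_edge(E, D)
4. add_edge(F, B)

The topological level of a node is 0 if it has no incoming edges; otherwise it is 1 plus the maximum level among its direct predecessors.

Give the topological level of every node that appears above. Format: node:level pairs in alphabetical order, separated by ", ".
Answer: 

Op 1: add_edge(E, B). Edges now: 1
Op 2: add_edge(C, A). Edges now: 2
Op 3: add_edge(E, D). Edges now: 3
Op 4: add_edge(F, B). Edges now: 4
Compute levels (Kahn BFS):
  sources (in-degree 0): C, E, F
  process C: level=0
    C->A: in-degree(A)=0, level(A)=1, enqueue
  process E: level=0
    E->B: in-degree(B)=1, level(B)>=1
    E->D: in-degree(D)=0, level(D)=1, enqueue
  process F: level=0
    F->B: in-degree(B)=0, level(B)=1, enqueue
  process A: level=1
  process D: level=1
  process B: level=1
All levels: A:1, B:1, C:0, D:1, E:0, F:0

Answer: A:1, B:1, C:0, D:1, E:0, F:0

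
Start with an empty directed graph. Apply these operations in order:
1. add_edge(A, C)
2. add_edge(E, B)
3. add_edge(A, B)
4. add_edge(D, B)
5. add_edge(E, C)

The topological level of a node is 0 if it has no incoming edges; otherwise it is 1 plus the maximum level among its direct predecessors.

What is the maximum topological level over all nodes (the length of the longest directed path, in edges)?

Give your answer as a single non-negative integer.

Op 1: add_edge(A, C). Edges now: 1
Op 2: add_edge(E, B). Edges now: 2
Op 3: add_edge(A, B). Edges now: 3
Op 4: add_edge(D, B). Edges now: 4
Op 5: add_edge(E, C). Edges now: 5
Compute levels (Kahn BFS):
  sources (in-degree 0): A, D, E
  process A: level=0
    A->B: in-degree(B)=2, level(B)>=1
    A->C: in-degree(C)=1, level(C)>=1
  process D: level=0
    D->B: in-degree(B)=1, level(B)>=1
  process E: level=0
    E->B: in-degree(B)=0, level(B)=1, enqueue
    E->C: in-degree(C)=0, level(C)=1, enqueue
  process B: level=1
  process C: level=1
All levels: A:0, B:1, C:1, D:0, E:0
max level = 1

Answer: 1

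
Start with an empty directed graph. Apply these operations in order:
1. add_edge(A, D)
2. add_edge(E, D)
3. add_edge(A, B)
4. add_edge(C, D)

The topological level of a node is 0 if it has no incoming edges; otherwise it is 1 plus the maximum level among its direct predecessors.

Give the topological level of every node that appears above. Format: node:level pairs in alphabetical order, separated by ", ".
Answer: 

Answer: A:0, B:1, C:0, D:1, E:0

Derivation:
Op 1: add_edge(A, D). Edges now: 1
Op 2: add_edge(E, D). Edges now: 2
Op 3: add_edge(A, B). Edges now: 3
Op 4: add_edge(C, D). Edges now: 4
Compute levels (Kahn BFS):
  sources (in-degree 0): A, C, E
  process A: level=0
    A->B: in-degree(B)=0, level(B)=1, enqueue
    A->D: in-degree(D)=2, level(D)>=1
  process C: level=0
    C->D: in-degree(D)=1, level(D)>=1
  process E: level=0
    E->D: in-degree(D)=0, level(D)=1, enqueue
  process B: level=1
  process D: level=1
All levels: A:0, B:1, C:0, D:1, E:0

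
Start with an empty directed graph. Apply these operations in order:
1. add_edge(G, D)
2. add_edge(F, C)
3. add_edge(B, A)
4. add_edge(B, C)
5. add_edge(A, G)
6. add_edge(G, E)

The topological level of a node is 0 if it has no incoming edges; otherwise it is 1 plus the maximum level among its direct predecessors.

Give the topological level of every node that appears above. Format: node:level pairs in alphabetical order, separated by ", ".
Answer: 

Op 1: add_edge(G, D). Edges now: 1
Op 2: add_edge(F, C). Edges now: 2
Op 3: add_edge(B, A). Edges now: 3
Op 4: add_edge(B, C). Edges now: 4
Op 5: add_edge(A, G). Edges now: 5
Op 6: add_edge(G, E). Edges now: 6
Compute levels (Kahn BFS):
  sources (in-degree 0): B, F
  process B: level=0
    B->A: in-degree(A)=0, level(A)=1, enqueue
    B->C: in-degree(C)=1, level(C)>=1
  process F: level=0
    F->C: in-degree(C)=0, level(C)=1, enqueue
  process A: level=1
    A->G: in-degree(G)=0, level(G)=2, enqueue
  process C: level=1
  process G: level=2
    G->D: in-degree(D)=0, level(D)=3, enqueue
    G->E: in-degree(E)=0, level(E)=3, enqueue
  process D: level=3
  process E: level=3
All levels: A:1, B:0, C:1, D:3, E:3, F:0, G:2

Answer: A:1, B:0, C:1, D:3, E:3, F:0, G:2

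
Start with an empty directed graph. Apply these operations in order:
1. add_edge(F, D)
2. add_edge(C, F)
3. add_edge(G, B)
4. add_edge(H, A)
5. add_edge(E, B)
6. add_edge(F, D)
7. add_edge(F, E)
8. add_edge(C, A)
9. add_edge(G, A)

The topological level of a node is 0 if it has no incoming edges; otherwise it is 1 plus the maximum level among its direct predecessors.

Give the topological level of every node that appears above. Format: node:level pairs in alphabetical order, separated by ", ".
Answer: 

Op 1: add_edge(F, D). Edges now: 1
Op 2: add_edge(C, F). Edges now: 2
Op 3: add_edge(G, B). Edges now: 3
Op 4: add_edge(H, A). Edges now: 4
Op 5: add_edge(E, B). Edges now: 5
Op 6: add_edge(F, D) (duplicate, no change). Edges now: 5
Op 7: add_edge(F, E). Edges now: 6
Op 8: add_edge(C, A). Edges now: 7
Op 9: add_edge(G, A). Edges now: 8
Compute levels (Kahn BFS):
  sources (in-degree 0): C, G, H
  process C: level=0
    C->A: in-degree(A)=2, level(A)>=1
    C->F: in-degree(F)=0, level(F)=1, enqueue
  process G: level=0
    G->A: in-degree(A)=1, level(A)>=1
    G->B: in-degree(B)=1, level(B)>=1
  process H: level=0
    H->A: in-degree(A)=0, level(A)=1, enqueue
  process F: level=1
    F->D: in-degree(D)=0, level(D)=2, enqueue
    F->E: in-degree(E)=0, level(E)=2, enqueue
  process A: level=1
  process D: level=2
  process E: level=2
    E->B: in-degree(B)=0, level(B)=3, enqueue
  process B: level=3
All levels: A:1, B:3, C:0, D:2, E:2, F:1, G:0, H:0

Answer: A:1, B:3, C:0, D:2, E:2, F:1, G:0, H:0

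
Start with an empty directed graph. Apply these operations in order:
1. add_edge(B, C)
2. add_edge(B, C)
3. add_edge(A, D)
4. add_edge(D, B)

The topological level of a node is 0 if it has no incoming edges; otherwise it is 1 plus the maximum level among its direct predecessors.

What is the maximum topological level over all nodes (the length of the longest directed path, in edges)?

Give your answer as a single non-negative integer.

Op 1: add_edge(B, C). Edges now: 1
Op 2: add_edge(B, C) (duplicate, no change). Edges now: 1
Op 3: add_edge(A, D). Edges now: 2
Op 4: add_edge(D, B). Edges now: 3
Compute levels (Kahn BFS):
  sources (in-degree 0): A
  process A: level=0
    A->D: in-degree(D)=0, level(D)=1, enqueue
  process D: level=1
    D->B: in-degree(B)=0, level(B)=2, enqueue
  process B: level=2
    B->C: in-degree(C)=0, level(C)=3, enqueue
  process C: level=3
All levels: A:0, B:2, C:3, D:1
max level = 3

Answer: 3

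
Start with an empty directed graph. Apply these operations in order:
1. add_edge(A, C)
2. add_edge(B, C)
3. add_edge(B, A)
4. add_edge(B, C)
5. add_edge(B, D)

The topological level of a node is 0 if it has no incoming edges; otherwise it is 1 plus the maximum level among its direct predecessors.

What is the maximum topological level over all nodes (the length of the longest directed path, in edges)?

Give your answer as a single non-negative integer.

Answer: 2

Derivation:
Op 1: add_edge(A, C). Edges now: 1
Op 2: add_edge(B, C). Edges now: 2
Op 3: add_edge(B, A). Edges now: 3
Op 4: add_edge(B, C) (duplicate, no change). Edges now: 3
Op 5: add_edge(B, D). Edges now: 4
Compute levels (Kahn BFS):
  sources (in-degree 0): B
  process B: level=0
    B->A: in-degree(A)=0, level(A)=1, enqueue
    B->C: in-degree(C)=1, level(C)>=1
    B->D: in-degree(D)=0, level(D)=1, enqueue
  process A: level=1
    A->C: in-degree(C)=0, level(C)=2, enqueue
  process D: level=1
  process C: level=2
All levels: A:1, B:0, C:2, D:1
max level = 2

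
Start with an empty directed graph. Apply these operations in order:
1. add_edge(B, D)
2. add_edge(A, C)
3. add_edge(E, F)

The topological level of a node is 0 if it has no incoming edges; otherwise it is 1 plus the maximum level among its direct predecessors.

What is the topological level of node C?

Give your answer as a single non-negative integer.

Answer: 1

Derivation:
Op 1: add_edge(B, D). Edges now: 1
Op 2: add_edge(A, C). Edges now: 2
Op 3: add_edge(E, F). Edges now: 3
Compute levels (Kahn BFS):
  sources (in-degree 0): A, B, E
  process A: level=0
    A->C: in-degree(C)=0, level(C)=1, enqueue
  process B: level=0
    B->D: in-degree(D)=0, level(D)=1, enqueue
  process E: level=0
    E->F: in-degree(F)=0, level(F)=1, enqueue
  process C: level=1
  process D: level=1
  process F: level=1
All levels: A:0, B:0, C:1, D:1, E:0, F:1
level(C) = 1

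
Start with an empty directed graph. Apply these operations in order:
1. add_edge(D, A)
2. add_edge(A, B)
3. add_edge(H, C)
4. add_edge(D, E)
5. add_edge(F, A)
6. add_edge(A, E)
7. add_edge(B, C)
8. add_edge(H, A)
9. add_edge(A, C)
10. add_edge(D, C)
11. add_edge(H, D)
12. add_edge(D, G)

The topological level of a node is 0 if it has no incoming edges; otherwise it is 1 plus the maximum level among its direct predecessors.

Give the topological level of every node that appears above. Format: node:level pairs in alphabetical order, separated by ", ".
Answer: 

Op 1: add_edge(D, A). Edges now: 1
Op 2: add_edge(A, B). Edges now: 2
Op 3: add_edge(H, C). Edges now: 3
Op 4: add_edge(D, E). Edges now: 4
Op 5: add_edge(F, A). Edges now: 5
Op 6: add_edge(A, E). Edges now: 6
Op 7: add_edge(B, C). Edges now: 7
Op 8: add_edge(H, A). Edges now: 8
Op 9: add_edge(A, C). Edges now: 9
Op 10: add_edge(D, C). Edges now: 10
Op 11: add_edge(H, D). Edges now: 11
Op 12: add_edge(D, G). Edges now: 12
Compute levels (Kahn BFS):
  sources (in-degree 0): F, H
  process F: level=0
    F->A: in-degree(A)=2, level(A)>=1
  process H: level=0
    H->A: in-degree(A)=1, level(A)>=1
    H->C: in-degree(C)=3, level(C)>=1
    H->D: in-degree(D)=0, level(D)=1, enqueue
  process D: level=1
    D->A: in-degree(A)=0, level(A)=2, enqueue
    D->C: in-degree(C)=2, level(C)>=2
    D->E: in-degree(E)=1, level(E)>=2
    D->G: in-degree(G)=0, level(G)=2, enqueue
  process A: level=2
    A->B: in-degree(B)=0, level(B)=3, enqueue
    A->C: in-degree(C)=1, level(C)>=3
    A->E: in-degree(E)=0, level(E)=3, enqueue
  process G: level=2
  process B: level=3
    B->C: in-degree(C)=0, level(C)=4, enqueue
  process E: level=3
  process C: level=4
All levels: A:2, B:3, C:4, D:1, E:3, F:0, G:2, H:0

Answer: A:2, B:3, C:4, D:1, E:3, F:0, G:2, H:0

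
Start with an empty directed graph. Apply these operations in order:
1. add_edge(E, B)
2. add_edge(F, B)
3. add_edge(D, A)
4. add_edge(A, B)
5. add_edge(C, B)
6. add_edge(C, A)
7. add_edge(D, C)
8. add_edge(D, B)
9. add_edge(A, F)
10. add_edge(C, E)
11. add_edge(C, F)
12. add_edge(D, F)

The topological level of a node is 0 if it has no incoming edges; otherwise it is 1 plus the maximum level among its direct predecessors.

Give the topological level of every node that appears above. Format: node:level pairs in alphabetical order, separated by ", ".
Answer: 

Op 1: add_edge(E, B). Edges now: 1
Op 2: add_edge(F, B). Edges now: 2
Op 3: add_edge(D, A). Edges now: 3
Op 4: add_edge(A, B). Edges now: 4
Op 5: add_edge(C, B). Edges now: 5
Op 6: add_edge(C, A). Edges now: 6
Op 7: add_edge(D, C). Edges now: 7
Op 8: add_edge(D, B). Edges now: 8
Op 9: add_edge(A, F). Edges now: 9
Op 10: add_edge(C, E). Edges now: 10
Op 11: add_edge(C, F). Edges now: 11
Op 12: add_edge(D, F). Edges now: 12
Compute levels (Kahn BFS):
  sources (in-degree 0): D
  process D: level=0
    D->A: in-degree(A)=1, level(A)>=1
    D->B: in-degree(B)=4, level(B)>=1
    D->C: in-degree(C)=0, level(C)=1, enqueue
    D->F: in-degree(F)=2, level(F)>=1
  process C: level=1
    C->A: in-degree(A)=0, level(A)=2, enqueue
    C->B: in-degree(B)=3, level(B)>=2
    C->E: in-degree(E)=0, level(E)=2, enqueue
    C->F: in-degree(F)=1, level(F)>=2
  process A: level=2
    A->B: in-degree(B)=2, level(B)>=3
    A->F: in-degree(F)=0, level(F)=3, enqueue
  process E: level=2
    E->B: in-degree(B)=1, level(B)>=3
  process F: level=3
    F->B: in-degree(B)=0, level(B)=4, enqueue
  process B: level=4
All levels: A:2, B:4, C:1, D:0, E:2, F:3

Answer: A:2, B:4, C:1, D:0, E:2, F:3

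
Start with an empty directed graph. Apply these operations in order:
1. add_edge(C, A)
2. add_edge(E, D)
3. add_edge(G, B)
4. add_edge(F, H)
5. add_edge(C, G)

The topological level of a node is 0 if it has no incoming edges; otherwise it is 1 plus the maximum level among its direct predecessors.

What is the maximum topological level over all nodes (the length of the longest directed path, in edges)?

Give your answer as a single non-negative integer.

Answer: 2

Derivation:
Op 1: add_edge(C, A). Edges now: 1
Op 2: add_edge(E, D). Edges now: 2
Op 3: add_edge(G, B). Edges now: 3
Op 4: add_edge(F, H). Edges now: 4
Op 5: add_edge(C, G). Edges now: 5
Compute levels (Kahn BFS):
  sources (in-degree 0): C, E, F
  process C: level=0
    C->A: in-degree(A)=0, level(A)=1, enqueue
    C->G: in-degree(G)=0, level(G)=1, enqueue
  process E: level=0
    E->D: in-degree(D)=0, level(D)=1, enqueue
  process F: level=0
    F->H: in-degree(H)=0, level(H)=1, enqueue
  process A: level=1
  process G: level=1
    G->B: in-degree(B)=0, level(B)=2, enqueue
  process D: level=1
  process H: level=1
  process B: level=2
All levels: A:1, B:2, C:0, D:1, E:0, F:0, G:1, H:1
max level = 2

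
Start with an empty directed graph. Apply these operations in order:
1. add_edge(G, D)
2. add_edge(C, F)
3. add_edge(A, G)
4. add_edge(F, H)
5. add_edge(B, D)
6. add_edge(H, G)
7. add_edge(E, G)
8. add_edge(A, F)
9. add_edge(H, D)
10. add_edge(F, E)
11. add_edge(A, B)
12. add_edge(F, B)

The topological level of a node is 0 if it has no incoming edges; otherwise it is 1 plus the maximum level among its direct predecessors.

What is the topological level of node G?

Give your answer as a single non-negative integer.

Answer: 3

Derivation:
Op 1: add_edge(G, D). Edges now: 1
Op 2: add_edge(C, F). Edges now: 2
Op 3: add_edge(A, G). Edges now: 3
Op 4: add_edge(F, H). Edges now: 4
Op 5: add_edge(B, D). Edges now: 5
Op 6: add_edge(H, G). Edges now: 6
Op 7: add_edge(E, G). Edges now: 7
Op 8: add_edge(A, F). Edges now: 8
Op 9: add_edge(H, D). Edges now: 9
Op 10: add_edge(F, E). Edges now: 10
Op 11: add_edge(A, B). Edges now: 11
Op 12: add_edge(F, B). Edges now: 12
Compute levels (Kahn BFS):
  sources (in-degree 0): A, C
  process A: level=0
    A->B: in-degree(B)=1, level(B)>=1
    A->F: in-degree(F)=1, level(F)>=1
    A->G: in-degree(G)=2, level(G)>=1
  process C: level=0
    C->F: in-degree(F)=0, level(F)=1, enqueue
  process F: level=1
    F->B: in-degree(B)=0, level(B)=2, enqueue
    F->E: in-degree(E)=0, level(E)=2, enqueue
    F->H: in-degree(H)=0, level(H)=2, enqueue
  process B: level=2
    B->D: in-degree(D)=2, level(D)>=3
  process E: level=2
    E->G: in-degree(G)=1, level(G)>=3
  process H: level=2
    H->D: in-degree(D)=1, level(D)>=3
    H->G: in-degree(G)=0, level(G)=3, enqueue
  process G: level=3
    G->D: in-degree(D)=0, level(D)=4, enqueue
  process D: level=4
All levels: A:0, B:2, C:0, D:4, E:2, F:1, G:3, H:2
level(G) = 3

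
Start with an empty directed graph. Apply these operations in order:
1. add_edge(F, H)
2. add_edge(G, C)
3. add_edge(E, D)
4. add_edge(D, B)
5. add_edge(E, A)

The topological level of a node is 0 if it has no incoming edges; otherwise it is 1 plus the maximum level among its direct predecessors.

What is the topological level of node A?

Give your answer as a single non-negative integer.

Answer: 1

Derivation:
Op 1: add_edge(F, H). Edges now: 1
Op 2: add_edge(G, C). Edges now: 2
Op 3: add_edge(E, D). Edges now: 3
Op 4: add_edge(D, B). Edges now: 4
Op 5: add_edge(E, A). Edges now: 5
Compute levels (Kahn BFS):
  sources (in-degree 0): E, F, G
  process E: level=0
    E->A: in-degree(A)=0, level(A)=1, enqueue
    E->D: in-degree(D)=0, level(D)=1, enqueue
  process F: level=0
    F->H: in-degree(H)=0, level(H)=1, enqueue
  process G: level=0
    G->C: in-degree(C)=0, level(C)=1, enqueue
  process A: level=1
  process D: level=1
    D->B: in-degree(B)=0, level(B)=2, enqueue
  process H: level=1
  process C: level=1
  process B: level=2
All levels: A:1, B:2, C:1, D:1, E:0, F:0, G:0, H:1
level(A) = 1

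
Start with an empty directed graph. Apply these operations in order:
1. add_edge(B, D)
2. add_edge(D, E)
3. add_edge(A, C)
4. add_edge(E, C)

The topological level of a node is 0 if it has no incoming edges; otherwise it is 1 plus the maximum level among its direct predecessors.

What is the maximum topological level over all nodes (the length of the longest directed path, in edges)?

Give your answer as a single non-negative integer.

Op 1: add_edge(B, D). Edges now: 1
Op 2: add_edge(D, E). Edges now: 2
Op 3: add_edge(A, C). Edges now: 3
Op 4: add_edge(E, C). Edges now: 4
Compute levels (Kahn BFS):
  sources (in-degree 0): A, B
  process A: level=0
    A->C: in-degree(C)=1, level(C)>=1
  process B: level=0
    B->D: in-degree(D)=0, level(D)=1, enqueue
  process D: level=1
    D->E: in-degree(E)=0, level(E)=2, enqueue
  process E: level=2
    E->C: in-degree(C)=0, level(C)=3, enqueue
  process C: level=3
All levels: A:0, B:0, C:3, D:1, E:2
max level = 3

Answer: 3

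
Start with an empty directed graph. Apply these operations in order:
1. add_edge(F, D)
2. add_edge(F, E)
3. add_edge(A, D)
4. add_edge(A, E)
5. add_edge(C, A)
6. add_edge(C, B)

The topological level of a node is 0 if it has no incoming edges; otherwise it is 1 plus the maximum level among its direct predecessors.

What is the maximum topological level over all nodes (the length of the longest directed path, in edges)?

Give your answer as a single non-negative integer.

Answer: 2

Derivation:
Op 1: add_edge(F, D). Edges now: 1
Op 2: add_edge(F, E). Edges now: 2
Op 3: add_edge(A, D). Edges now: 3
Op 4: add_edge(A, E). Edges now: 4
Op 5: add_edge(C, A). Edges now: 5
Op 6: add_edge(C, B). Edges now: 6
Compute levels (Kahn BFS):
  sources (in-degree 0): C, F
  process C: level=0
    C->A: in-degree(A)=0, level(A)=1, enqueue
    C->B: in-degree(B)=0, level(B)=1, enqueue
  process F: level=0
    F->D: in-degree(D)=1, level(D)>=1
    F->E: in-degree(E)=1, level(E)>=1
  process A: level=1
    A->D: in-degree(D)=0, level(D)=2, enqueue
    A->E: in-degree(E)=0, level(E)=2, enqueue
  process B: level=1
  process D: level=2
  process E: level=2
All levels: A:1, B:1, C:0, D:2, E:2, F:0
max level = 2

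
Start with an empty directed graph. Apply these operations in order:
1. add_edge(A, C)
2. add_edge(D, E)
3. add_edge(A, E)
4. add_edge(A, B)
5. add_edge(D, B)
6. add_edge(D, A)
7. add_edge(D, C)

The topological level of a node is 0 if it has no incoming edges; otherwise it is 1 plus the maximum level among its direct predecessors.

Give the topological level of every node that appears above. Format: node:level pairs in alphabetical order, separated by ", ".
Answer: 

Answer: A:1, B:2, C:2, D:0, E:2

Derivation:
Op 1: add_edge(A, C). Edges now: 1
Op 2: add_edge(D, E). Edges now: 2
Op 3: add_edge(A, E). Edges now: 3
Op 4: add_edge(A, B). Edges now: 4
Op 5: add_edge(D, B). Edges now: 5
Op 6: add_edge(D, A). Edges now: 6
Op 7: add_edge(D, C). Edges now: 7
Compute levels (Kahn BFS):
  sources (in-degree 0): D
  process D: level=0
    D->A: in-degree(A)=0, level(A)=1, enqueue
    D->B: in-degree(B)=1, level(B)>=1
    D->C: in-degree(C)=1, level(C)>=1
    D->E: in-degree(E)=1, level(E)>=1
  process A: level=1
    A->B: in-degree(B)=0, level(B)=2, enqueue
    A->C: in-degree(C)=0, level(C)=2, enqueue
    A->E: in-degree(E)=0, level(E)=2, enqueue
  process B: level=2
  process C: level=2
  process E: level=2
All levels: A:1, B:2, C:2, D:0, E:2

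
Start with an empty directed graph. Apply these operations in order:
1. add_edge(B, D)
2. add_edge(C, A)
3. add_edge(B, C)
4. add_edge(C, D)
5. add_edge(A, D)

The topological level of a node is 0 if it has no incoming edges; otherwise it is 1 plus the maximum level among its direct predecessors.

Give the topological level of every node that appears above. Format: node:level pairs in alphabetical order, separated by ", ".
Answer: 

Answer: A:2, B:0, C:1, D:3

Derivation:
Op 1: add_edge(B, D). Edges now: 1
Op 2: add_edge(C, A). Edges now: 2
Op 3: add_edge(B, C). Edges now: 3
Op 4: add_edge(C, D). Edges now: 4
Op 5: add_edge(A, D). Edges now: 5
Compute levels (Kahn BFS):
  sources (in-degree 0): B
  process B: level=0
    B->C: in-degree(C)=0, level(C)=1, enqueue
    B->D: in-degree(D)=2, level(D)>=1
  process C: level=1
    C->A: in-degree(A)=0, level(A)=2, enqueue
    C->D: in-degree(D)=1, level(D)>=2
  process A: level=2
    A->D: in-degree(D)=0, level(D)=3, enqueue
  process D: level=3
All levels: A:2, B:0, C:1, D:3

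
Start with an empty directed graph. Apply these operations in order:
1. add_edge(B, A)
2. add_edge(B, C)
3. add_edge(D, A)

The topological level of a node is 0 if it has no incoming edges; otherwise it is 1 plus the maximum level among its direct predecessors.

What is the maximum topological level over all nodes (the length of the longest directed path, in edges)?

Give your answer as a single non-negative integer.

Answer: 1

Derivation:
Op 1: add_edge(B, A). Edges now: 1
Op 2: add_edge(B, C). Edges now: 2
Op 3: add_edge(D, A). Edges now: 3
Compute levels (Kahn BFS):
  sources (in-degree 0): B, D
  process B: level=0
    B->A: in-degree(A)=1, level(A)>=1
    B->C: in-degree(C)=0, level(C)=1, enqueue
  process D: level=0
    D->A: in-degree(A)=0, level(A)=1, enqueue
  process C: level=1
  process A: level=1
All levels: A:1, B:0, C:1, D:0
max level = 1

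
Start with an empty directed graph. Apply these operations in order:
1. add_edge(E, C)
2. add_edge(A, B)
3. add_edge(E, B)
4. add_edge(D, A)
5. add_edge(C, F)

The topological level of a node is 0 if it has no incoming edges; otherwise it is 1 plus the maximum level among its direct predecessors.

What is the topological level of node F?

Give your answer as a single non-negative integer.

Op 1: add_edge(E, C). Edges now: 1
Op 2: add_edge(A, B). Edges now: 2
Op 3: add_edge(E, B). Edges now: 3
Op 4: add_edge(D, A). Edges now: 4
Op 5: add_edge(C, F). Edges now: 5
Compute levels (Kahn BFS):
  sources (in-degree 0): D, E
  process D: level=0
    D->A: in-degree(A)=0, level(A)=1, enqueue
  process E: level=0
    E->B: in-degree(B)=1, level(B)>=1
    E->C: in-degree(C)=0, level(C)=1, enqueue
  process A: level=1
    A->B: in-degree(B)=0, level(B)=2, enqueue
  process C: level=1
    C->F: in-degree(F)=0, level(F)=2, enqueue
  process B: level=2
  process F: level=2
All levels: A:1, B:2, C:1, D:0, E:0, F:2
level(F) = 2

Answer: 2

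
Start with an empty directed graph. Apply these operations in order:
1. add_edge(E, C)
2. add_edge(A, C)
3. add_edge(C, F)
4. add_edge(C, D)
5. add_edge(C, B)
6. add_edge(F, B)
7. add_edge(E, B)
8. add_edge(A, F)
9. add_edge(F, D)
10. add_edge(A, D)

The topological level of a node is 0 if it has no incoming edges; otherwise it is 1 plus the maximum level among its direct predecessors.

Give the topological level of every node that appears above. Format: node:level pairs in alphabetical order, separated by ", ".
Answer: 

Answer: A:0, B:3, C:1, D:3, E:0, F:2

Derivation:
Op 1: add_edge(E, C). Edges now: 1
Op 2: add_edge(A, C). Edges now: 2
Op 3: add_edge(C, F). Edges now: 3
Op 4: add_edge(C, D). Edges now: 4
Op 5: add_edge(C, B). Edges now: 5
Op 6: add_edge(F, B). Edges now: 6
Op 7: add_edge(E, B). Edges now: 7
Op 8: add_edge(A, F). Edges now: 8
Op 9: add_edge(F, D). Edges now: 9
Op 10: add_edge(A, D). Edges now: 10
Compute levels (Kahn BFS):
  sources (in-degree 0): A, E
  process A: level=0
    A->C: in-degree(C)=1, level(C)>=1
    A->D: in-degree(D)=2, level(D)>=1
    A->F: in-degree(F)=1, level(F)>=1
  process E: level=0
    E->B: in-degree(B)=2, level(B)>=1
    E->C: in-degree(C)=0, level(C)=1, enqueue
  process C: level=1
    C->B: in-degree(B)=1, level(B)>=2
    C->D: in-degree(D)=1, level(D)>=2
    C->F: in-degree(F)=0, level(F)=2, enqueue
  process F: level=2
    F->B: in-degree(B)=0, level(B)=3, enqueue
    F->D: in-degree(D)=0, level(D)=3, enqueue
  process B: level=3
  process D: level=3
All levels: A:0, B:3, C:1, D:3, E:0, F:2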